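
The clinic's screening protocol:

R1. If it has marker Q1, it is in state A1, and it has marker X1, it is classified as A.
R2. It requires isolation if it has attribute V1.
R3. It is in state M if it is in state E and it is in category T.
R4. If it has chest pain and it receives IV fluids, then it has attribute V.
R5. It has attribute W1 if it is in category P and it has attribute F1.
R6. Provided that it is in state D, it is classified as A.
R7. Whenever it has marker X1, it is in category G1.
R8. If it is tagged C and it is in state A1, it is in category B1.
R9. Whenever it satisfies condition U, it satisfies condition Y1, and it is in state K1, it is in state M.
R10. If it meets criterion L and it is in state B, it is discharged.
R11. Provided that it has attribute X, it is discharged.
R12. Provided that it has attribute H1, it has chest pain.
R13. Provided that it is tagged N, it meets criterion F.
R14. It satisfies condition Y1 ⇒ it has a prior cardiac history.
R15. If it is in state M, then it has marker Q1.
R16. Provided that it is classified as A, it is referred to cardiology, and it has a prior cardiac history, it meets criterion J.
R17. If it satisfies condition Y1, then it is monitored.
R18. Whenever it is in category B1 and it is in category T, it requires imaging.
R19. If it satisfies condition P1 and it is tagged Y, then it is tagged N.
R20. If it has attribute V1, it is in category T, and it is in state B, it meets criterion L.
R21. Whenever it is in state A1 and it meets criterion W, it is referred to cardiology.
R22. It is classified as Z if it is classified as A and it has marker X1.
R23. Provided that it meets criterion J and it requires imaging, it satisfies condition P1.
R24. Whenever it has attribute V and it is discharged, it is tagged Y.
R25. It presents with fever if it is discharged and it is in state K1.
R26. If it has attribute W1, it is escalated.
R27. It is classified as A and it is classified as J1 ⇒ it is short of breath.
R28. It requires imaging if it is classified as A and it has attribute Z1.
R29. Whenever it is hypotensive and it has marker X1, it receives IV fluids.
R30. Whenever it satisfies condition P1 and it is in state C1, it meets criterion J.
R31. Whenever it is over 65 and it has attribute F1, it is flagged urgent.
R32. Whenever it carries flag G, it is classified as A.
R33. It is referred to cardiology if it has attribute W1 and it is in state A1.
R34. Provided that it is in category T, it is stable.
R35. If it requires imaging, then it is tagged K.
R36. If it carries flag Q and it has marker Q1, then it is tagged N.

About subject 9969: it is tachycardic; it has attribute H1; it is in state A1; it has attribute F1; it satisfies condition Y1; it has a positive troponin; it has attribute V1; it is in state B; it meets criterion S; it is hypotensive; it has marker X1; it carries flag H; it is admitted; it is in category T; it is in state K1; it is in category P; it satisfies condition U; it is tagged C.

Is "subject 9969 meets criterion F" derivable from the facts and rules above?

Yes

By R5 (it is in category P, it has attribute F1): it has attribute W1.
By R8 (it is tagged C, it is in state A1): it is in category B1.
By R9 (it satisfies condition U, it satisfies condition Y1, it is in state K1): it is in state M.
By R12 (it has attribute H1): it has chest pain.
By R14 (it satisfies condition Y1): it has a prior cardiac history.
By R15 (it is in state M): it has marker Q1.
By R18 (it is in category B1, it is in category T): it requires imaging.
By R20 (it has attribute V1, it is in category T, it is in state B): it meets criterion L.
By R29 (it is hypotensive, it has marker X1): it receives IV fluids.
By R33 (it has attribute W1, it is in state A1): it is referred to cardiology.
By R1 (it has marker Q1, it is in state A1, it has marker X1): it is classified as A.
By R4 (it has chest pain, it receives IV fluids): it has attribute V.
By R10 (it meets criterion L, it is in state B): it is discharged.
By R16 (it is classified as A, it is referred to cardiology, it has a prior cardiac history): it meets criterion J.
By R23 (it meets criterion J, it requires imaging): it satisfies condition P1.
By R24 (it has attribute V, it is discharged): it is tagged Y.
By R19 (it satisfies condition P1, it is tagged Y): it is tagged N.
By R13 (it is tagged N): it meets criterion F.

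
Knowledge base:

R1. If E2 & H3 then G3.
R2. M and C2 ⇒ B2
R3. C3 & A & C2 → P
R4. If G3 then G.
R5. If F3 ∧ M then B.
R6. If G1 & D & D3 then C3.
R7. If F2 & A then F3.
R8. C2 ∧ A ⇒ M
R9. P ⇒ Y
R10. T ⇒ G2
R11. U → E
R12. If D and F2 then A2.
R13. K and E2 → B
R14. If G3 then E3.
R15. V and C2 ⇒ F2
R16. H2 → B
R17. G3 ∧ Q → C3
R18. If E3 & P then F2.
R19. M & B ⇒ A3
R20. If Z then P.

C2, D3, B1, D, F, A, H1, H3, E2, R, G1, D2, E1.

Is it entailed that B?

Yes

G3  (by R1: E2, H3)
C3  (by R6: G1, D, D3)
M  (by R8: C2, A)
E3  (by R14: G3)
P  (by R3: C3, A, C2)
F2  (by R18: E3, P)
F3  (by R7: F2, A)
B  (by R5: F3, M)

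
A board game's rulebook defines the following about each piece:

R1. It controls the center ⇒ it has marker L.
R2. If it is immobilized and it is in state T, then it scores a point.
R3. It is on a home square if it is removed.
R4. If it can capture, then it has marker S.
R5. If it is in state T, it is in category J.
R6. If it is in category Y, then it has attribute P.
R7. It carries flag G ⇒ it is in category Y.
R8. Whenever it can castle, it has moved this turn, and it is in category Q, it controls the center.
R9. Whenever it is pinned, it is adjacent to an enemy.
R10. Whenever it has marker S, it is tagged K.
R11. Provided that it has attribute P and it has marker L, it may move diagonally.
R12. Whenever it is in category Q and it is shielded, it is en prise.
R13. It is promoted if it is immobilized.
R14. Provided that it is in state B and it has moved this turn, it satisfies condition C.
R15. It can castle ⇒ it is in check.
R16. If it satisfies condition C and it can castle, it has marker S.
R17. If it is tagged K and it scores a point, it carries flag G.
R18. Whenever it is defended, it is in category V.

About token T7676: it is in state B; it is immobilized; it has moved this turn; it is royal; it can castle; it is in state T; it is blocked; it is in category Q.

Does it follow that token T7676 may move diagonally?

Yes

By R2 (it is immobilized, it is in state T): it scores a point.
By R8 (it can castle, it has moved this turn, it is in category Q): it controls the center.
By R14 (it is in state B, it has moved this turn): it satisfies condition C.
By R16 (it satisfies condition C, it can castle): it has marker S.
By R1 (it controls the center): it has marker L.
By R10 (it has marker S): it is tagged K.
By R17 (it is tagged K, it scores a point): it carries flag G.
By R7 (it carries flag G): it is in category Y.
By R6 (it is in category Y): it has attribute P.
By R11 (it has attribute P, it has marker L): it may move diagonally.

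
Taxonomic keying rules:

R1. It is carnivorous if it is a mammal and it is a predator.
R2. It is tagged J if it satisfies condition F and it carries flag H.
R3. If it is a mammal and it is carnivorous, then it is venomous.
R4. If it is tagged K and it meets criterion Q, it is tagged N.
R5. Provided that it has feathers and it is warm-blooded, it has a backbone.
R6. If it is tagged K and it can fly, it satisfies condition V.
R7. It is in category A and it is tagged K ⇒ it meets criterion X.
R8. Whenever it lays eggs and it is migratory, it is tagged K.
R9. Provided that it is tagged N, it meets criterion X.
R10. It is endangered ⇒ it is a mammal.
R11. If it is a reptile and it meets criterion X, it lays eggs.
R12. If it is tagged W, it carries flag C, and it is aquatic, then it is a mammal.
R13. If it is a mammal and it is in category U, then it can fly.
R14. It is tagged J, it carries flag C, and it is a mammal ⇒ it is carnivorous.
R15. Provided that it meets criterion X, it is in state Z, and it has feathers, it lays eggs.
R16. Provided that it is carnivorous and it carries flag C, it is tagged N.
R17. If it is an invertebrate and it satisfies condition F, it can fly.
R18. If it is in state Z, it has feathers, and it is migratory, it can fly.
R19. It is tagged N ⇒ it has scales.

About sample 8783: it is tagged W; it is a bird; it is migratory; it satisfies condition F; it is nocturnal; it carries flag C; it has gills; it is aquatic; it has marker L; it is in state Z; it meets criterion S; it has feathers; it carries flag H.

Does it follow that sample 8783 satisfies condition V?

By R2 (it satisfies condition F, it carries flag H): it is tagged J.
By R12 (it is tagged W, it carries flag C, it is aquatic): it is a mammal.
By R14 (it is tagged J, it carries flag C, it is a mammal): it is carnivorous.
By R16 (it is carnivorous, it carries flag C): it is tagged N.
By R18 (it is in state Z, it has feathers, it is migratory): it can fly.
By R9 (it is tagged N): it meets criterion X.
By R15 (it meets criterion X, it is in state Z, it has feathers): it lays eggs.
By R8 (it lays eggs, it is migratory): it is tagged K.
By R6 (it is tagged K, it can fly): it satisfies condition V.

Yes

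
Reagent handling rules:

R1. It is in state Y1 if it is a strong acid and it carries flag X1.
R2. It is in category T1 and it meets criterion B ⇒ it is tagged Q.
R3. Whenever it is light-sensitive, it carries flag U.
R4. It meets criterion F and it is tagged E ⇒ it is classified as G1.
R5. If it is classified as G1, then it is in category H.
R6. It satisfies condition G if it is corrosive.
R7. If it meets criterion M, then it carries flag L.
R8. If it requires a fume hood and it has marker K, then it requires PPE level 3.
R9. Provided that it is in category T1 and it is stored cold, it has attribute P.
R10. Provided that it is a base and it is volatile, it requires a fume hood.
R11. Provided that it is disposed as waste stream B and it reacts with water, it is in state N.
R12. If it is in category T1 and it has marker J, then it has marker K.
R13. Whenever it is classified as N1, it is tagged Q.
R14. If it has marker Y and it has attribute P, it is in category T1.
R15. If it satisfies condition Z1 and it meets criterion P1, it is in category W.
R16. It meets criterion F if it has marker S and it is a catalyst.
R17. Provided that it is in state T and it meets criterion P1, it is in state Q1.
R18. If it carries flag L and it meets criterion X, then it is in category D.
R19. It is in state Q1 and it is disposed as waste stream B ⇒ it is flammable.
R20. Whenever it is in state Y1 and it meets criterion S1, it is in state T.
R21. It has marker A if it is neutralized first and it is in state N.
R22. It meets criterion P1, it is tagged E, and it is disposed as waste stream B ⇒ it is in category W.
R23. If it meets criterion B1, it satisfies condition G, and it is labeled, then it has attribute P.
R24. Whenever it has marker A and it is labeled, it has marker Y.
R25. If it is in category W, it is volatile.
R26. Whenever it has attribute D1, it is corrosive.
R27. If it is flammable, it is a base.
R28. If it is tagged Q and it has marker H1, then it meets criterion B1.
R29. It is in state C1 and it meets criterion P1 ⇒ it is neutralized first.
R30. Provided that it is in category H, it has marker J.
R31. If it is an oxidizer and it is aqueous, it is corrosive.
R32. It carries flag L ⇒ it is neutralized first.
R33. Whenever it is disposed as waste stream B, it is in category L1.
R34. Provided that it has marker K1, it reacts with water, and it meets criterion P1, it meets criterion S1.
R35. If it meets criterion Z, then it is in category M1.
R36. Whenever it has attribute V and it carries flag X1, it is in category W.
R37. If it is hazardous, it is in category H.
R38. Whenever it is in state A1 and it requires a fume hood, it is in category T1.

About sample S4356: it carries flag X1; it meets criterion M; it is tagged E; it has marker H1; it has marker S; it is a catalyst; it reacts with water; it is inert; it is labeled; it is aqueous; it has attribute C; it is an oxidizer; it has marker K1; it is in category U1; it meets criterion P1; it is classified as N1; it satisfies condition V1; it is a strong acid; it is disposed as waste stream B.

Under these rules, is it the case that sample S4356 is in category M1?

No

Forward chaining from the given facts derives: is in state Y1, carries flag L, is in state N, is tagged Q, meets criterion F, is in category W, is volatile, meets criterion B1, is corrosive, is neutralized first, is in category L1, meets criterion S1, is classified as G1, is in category H, satisfies condition G, is in state T, has marker A, has attribute P, has marker Y, has marker J, is in category T1, is in state Q1, is flammable, is a base, requires a fume hood, has marker K, requires PPE level 3.
The only rule concluding "it is in category M1" is R35, which needs "it meets criterion Z"; that is never established.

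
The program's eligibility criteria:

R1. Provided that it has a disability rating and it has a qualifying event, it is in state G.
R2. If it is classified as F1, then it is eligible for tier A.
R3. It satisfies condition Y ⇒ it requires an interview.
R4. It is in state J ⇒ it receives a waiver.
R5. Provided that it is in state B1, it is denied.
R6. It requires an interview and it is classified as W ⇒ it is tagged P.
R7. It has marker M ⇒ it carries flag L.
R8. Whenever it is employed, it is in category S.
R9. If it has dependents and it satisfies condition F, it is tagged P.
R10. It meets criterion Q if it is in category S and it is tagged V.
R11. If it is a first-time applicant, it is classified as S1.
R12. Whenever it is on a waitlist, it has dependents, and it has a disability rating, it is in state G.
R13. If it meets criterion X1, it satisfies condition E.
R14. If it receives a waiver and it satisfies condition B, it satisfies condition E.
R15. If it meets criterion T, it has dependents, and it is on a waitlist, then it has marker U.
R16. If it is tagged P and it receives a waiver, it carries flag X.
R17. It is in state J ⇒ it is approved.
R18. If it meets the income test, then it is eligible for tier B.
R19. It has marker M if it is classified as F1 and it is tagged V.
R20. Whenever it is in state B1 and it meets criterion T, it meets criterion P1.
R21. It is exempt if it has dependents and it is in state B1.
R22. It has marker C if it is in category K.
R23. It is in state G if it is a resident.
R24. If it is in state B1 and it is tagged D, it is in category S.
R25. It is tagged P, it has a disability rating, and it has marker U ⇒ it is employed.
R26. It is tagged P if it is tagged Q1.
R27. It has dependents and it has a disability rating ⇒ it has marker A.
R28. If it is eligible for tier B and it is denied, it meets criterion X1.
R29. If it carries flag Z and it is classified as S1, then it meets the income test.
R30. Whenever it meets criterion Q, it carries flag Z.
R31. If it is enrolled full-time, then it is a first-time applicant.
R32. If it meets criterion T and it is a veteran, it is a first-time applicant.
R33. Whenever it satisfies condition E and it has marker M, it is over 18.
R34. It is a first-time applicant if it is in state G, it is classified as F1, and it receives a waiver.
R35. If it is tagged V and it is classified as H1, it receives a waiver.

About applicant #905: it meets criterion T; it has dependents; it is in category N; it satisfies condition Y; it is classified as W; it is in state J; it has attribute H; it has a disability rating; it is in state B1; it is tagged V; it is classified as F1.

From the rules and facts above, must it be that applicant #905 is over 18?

No

Forward chaining from the given facts derives: is eligible for tier A, requires an interview, receives a waiver, is denied, is tagged P, carries flag X, is approved, has marker M, meets criterion P1, is exempt, has marker A, carries flag L.
The only rule concluding "it is over 18" is R33, which needs "it satisfies condition E"; that is never established.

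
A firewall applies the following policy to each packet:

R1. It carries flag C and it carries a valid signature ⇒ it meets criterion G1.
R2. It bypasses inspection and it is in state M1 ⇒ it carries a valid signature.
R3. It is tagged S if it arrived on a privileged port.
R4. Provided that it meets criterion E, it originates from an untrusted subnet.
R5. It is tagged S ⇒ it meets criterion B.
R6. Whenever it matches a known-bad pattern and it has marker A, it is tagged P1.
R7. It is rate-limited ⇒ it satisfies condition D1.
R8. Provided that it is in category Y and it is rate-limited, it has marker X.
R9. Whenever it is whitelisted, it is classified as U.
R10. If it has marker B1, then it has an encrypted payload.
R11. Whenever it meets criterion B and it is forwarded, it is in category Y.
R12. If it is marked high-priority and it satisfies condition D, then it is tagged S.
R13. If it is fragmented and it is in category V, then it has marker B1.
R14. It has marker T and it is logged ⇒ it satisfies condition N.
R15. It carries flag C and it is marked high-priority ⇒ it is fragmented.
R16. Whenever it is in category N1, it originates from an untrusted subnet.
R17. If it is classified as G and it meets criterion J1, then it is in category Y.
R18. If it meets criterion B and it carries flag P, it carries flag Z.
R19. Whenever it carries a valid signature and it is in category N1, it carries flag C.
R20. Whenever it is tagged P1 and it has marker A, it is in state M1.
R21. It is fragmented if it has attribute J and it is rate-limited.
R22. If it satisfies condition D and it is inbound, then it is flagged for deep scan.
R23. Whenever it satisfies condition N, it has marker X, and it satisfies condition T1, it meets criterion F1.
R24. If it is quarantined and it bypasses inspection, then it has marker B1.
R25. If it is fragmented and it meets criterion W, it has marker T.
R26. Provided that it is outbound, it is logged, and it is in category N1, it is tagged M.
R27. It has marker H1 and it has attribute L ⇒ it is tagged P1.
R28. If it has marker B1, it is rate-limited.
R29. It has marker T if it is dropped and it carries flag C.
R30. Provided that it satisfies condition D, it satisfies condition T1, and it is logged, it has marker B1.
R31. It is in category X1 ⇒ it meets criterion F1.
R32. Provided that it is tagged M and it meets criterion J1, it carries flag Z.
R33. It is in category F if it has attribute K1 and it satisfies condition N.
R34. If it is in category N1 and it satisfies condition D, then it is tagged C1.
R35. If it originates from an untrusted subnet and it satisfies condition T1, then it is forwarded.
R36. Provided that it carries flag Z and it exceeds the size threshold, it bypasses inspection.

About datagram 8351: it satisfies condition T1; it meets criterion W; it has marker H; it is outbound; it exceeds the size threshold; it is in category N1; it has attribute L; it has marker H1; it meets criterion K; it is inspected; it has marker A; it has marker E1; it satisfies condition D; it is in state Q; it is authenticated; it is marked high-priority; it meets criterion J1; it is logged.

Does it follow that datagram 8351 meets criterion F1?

By R12 (it is marked high-priority, it satisfies condition D): it is tagged S.
By R16 (it is in category N1): it originates from an untrusted subnet.
By R26 (it is outbound, it is logged, it is in category N1): it is tagged M.
By R27 (it has marker H1, it has attribute L): it is tagged P1.
By R30 (it satisfies condition D, it satisfies condition T1, it is logged): it has marker B1.
By R32 (it is tagged M, it meets criterion J1): it carries flag Z.
By R35 (it originates from an untrusted subnet, it satisfies condition T1): it is forwarded.
By R36 (it carries flag Z, it exceeds the size threshold): it bypasses inspection.
By R5 (it is tagged S): it meets criterion B.
By R11 (it meets criterion B, it is forwarded): it is in category Y.
By R20 (it is tagged P1, it has marker A): it is in state M1.
By R28 (it has marker B1): it is rate-limited.
By R2 (it bypasses inspection, it is in state M1): it carries a valid signature.
By R8 (it is in category Y, it is rate-limited): it has marker X.
By R19 (it carries a valid signature, it is in category N1): it carries flag C.
By R15 (it carries flag C, it is marked high-priority): it is fragmented.
By R25 (it is fragmented, it meets criterion W): it has marker T.
By R14 (it has marker T, it is logged): it satisfies condition N.
By R23 (it satisfies condition N, it has marker X, it satisfies condition T1): it meets criterion F1.

Yes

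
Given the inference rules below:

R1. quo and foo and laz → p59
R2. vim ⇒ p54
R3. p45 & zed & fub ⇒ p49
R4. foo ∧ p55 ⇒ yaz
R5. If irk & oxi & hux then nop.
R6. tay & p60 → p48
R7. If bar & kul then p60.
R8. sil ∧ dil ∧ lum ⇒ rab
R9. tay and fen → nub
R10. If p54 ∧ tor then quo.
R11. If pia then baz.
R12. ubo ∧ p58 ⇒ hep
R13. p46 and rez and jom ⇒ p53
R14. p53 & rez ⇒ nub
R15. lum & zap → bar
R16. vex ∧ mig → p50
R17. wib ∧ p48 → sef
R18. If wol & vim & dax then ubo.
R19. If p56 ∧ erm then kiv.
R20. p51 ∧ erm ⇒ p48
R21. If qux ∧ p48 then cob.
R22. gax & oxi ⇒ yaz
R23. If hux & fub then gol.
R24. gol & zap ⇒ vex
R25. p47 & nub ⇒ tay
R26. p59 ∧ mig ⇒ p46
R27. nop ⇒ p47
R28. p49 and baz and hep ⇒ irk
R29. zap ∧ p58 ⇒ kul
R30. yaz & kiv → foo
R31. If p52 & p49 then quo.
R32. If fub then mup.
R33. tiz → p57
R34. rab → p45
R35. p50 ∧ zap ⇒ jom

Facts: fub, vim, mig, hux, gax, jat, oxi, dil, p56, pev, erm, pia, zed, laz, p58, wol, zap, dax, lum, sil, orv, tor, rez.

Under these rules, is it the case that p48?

p54  (by R2: vim)
rab  (by R8: sil, dil, lum)
quo  (by R10: p54, tor)
baz  (by R11: pia)
bar  (by R15: lum, zap)
ubo  (by R18: wol, vim, dax)
kiv  (by R19: p56, erm)
yaz  (by R22: gax, oxi)
gol  (by R23: hux, fub)
vex  (by R24: gol, zap)
kul  (by R29: zap, p58)
foo  (by R30: yaz, kiv)
p45  (by R34: rab)
p59  (by R1: quo, foo, laz)
p49  (by R3: p45, zed, fub)
p60  (by R7: bar, kul)
hep  (by R12: ubo, p58)
p50  (by R16: vex, mig)
p46  (by R26: p59, mig)
irk  (by R28: p49, baz, hep)
jom  (by R35: p50, zap)
nop  (by R5: irk, oxi, hux)
p53  (by R13: p46, rez, jom)
nub  (by R14: p53, rez)
p47  (by R27: nop)
tay  (by R25: p47, nub)
p48  (by R6: tay, p60)

Yes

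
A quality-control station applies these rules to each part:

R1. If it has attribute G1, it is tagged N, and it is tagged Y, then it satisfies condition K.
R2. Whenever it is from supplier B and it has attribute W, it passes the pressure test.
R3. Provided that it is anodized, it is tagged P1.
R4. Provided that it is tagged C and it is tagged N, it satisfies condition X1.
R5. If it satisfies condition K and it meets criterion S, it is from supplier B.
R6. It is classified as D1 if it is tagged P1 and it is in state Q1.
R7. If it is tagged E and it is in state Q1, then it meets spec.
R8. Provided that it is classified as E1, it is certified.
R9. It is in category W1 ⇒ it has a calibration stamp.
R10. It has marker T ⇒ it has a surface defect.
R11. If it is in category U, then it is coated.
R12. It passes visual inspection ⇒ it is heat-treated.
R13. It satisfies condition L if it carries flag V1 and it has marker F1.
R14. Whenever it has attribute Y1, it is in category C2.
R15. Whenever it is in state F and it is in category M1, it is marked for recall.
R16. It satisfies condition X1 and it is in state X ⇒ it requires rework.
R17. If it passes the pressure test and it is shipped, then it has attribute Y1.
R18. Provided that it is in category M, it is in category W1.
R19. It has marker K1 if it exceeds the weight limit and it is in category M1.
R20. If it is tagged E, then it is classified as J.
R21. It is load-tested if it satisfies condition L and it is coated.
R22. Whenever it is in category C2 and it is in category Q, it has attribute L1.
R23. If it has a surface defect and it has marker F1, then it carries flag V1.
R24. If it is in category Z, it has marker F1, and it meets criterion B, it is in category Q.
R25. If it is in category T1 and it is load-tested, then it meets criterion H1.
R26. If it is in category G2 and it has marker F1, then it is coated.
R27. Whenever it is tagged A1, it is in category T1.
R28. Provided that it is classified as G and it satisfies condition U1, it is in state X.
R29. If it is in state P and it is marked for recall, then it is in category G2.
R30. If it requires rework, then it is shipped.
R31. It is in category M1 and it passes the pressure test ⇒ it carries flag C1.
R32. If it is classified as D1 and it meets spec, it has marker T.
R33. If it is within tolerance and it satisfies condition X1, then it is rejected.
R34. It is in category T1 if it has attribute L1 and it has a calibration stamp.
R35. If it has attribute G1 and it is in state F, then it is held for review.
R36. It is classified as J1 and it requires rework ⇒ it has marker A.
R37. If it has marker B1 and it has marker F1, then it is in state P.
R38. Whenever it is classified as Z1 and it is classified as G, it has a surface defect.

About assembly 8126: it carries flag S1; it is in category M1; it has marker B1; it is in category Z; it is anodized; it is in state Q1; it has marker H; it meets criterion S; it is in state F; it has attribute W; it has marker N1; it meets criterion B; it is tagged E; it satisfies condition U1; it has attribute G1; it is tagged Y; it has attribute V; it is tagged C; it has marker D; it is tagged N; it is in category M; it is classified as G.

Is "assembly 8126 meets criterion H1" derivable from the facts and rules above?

Forward chaining from the given facts derives: satisfies condition K, is tagged P1, satisfies condition X1, is from supplier B, is classified as D1, meets spec, is marked for recall, is in category W1, is classified as J, is in state X, has marker T, is held for review, passes the pressure test, has a calibration stamp, has a surface defect, requires rework, is shipped, carries flag C1, has attribute Y1, is in category C2.
The only rule concluding "it meets criterion H1" is R25, which needs "it is in category T1"; that is never established.

No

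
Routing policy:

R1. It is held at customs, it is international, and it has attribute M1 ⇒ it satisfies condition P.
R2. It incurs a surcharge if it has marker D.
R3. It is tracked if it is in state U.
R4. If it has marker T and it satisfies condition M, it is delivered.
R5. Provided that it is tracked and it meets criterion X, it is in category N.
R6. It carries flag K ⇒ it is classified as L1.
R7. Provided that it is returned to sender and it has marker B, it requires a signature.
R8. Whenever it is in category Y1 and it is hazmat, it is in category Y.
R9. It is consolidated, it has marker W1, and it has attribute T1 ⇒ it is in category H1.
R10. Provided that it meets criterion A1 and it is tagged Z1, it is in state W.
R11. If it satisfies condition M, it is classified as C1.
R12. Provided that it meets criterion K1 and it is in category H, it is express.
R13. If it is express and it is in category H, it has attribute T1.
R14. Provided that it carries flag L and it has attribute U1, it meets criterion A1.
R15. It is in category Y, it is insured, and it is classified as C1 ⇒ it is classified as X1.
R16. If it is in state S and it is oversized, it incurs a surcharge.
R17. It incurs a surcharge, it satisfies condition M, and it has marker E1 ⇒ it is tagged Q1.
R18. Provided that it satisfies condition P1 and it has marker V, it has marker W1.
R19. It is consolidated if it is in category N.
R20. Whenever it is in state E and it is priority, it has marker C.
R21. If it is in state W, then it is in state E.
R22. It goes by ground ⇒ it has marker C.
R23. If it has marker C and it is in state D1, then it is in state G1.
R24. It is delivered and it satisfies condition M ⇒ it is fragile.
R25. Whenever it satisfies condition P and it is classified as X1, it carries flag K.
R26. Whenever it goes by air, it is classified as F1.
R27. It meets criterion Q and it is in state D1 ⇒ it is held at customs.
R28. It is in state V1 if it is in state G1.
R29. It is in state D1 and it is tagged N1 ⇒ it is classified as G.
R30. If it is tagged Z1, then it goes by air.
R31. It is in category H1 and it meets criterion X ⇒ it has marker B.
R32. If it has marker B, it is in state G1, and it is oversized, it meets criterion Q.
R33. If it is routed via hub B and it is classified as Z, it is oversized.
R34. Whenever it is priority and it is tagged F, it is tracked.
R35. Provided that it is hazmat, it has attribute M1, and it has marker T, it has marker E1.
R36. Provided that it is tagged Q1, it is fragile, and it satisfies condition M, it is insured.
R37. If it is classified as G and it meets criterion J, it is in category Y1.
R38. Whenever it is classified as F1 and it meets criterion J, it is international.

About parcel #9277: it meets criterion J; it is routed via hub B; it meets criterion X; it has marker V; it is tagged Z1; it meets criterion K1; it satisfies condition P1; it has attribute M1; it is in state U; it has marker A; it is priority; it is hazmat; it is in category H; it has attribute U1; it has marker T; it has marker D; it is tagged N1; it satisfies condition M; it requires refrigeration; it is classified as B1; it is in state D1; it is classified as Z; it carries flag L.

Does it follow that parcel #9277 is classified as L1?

By R2 (it has marker D): it incurs a surcharge.
By R3 (it is in state U): it is tracked.
By R4 (it has marker T, it satisfies condition M): it is delivered.
By R5 (it is tracked, it meets criterion X): it is in category N.
By R11 (it satisfies condition M): it is classified as C1.
By R12 (it meets criterion K1, it is in category H): it is express.
By R13 (it is express, it is in category H): it has attribute T1.
By R14 (it carries flag L, it has attribute U1): it meets criterion A1.
By R18 (it satisfies condition P1, it has marker V): it has marker W1.
By R19 (it is in category N): it is consolidated.
By R24 (it is delivered, it satisfies condition M): it is fragile.
By R29 (it is in state D1, it is tagged N1): it is classified as G.
By R30 (it is tagged Z1): it goes by air.
By R33 (it is routed via hub B, it is classified as Z): it is oversized.
By R35 (it is hazmat, it has attribute M1, it has marker T): it has marker E1.
By R37 (it is classified as G, it meets criterion J): it is in category Y1.
By R8 (it is in category Y1, it is hazmat): it is in category Y.
By R9 (it is consolidated, it has marker W1, it has attribute T1): it is in category H1.
By R10 (it meets criterion A1, it is tagged Z1): it is in state W.
By R17 (it incurs a surcharge, it satisfies condition M, it has marker E1): it is tagged Q1.
By R21 (it is in state W): it is in state E.
By R26 (it goes by air): it is classified as F1.
By R31 (it is in category H1, it meets criterion X): it has marker B.
By R36 (it is tagged Q1, it is fragile, it satisfies condition M): it is insured.
By R38 (it is classified as F1, it meets criterion J): it is international.
By R15 (it is in category Y, it is insured, it is classified as C1): it is classified as X1.
By R20 (it is in state E, it is priority): it has marker C.
By R23 (it has marker C, it is in state D1): it is in state G1.
By R32 (it has marker B, it is in state G1, it is oversized): it meets criterion Q.
By R27 (it meets criterion Q, it is in state D1): it is held at customs.
By R1 (it is held at customs, it is international, it has attribute M1): it satisfies condition P.
By R25 (it satisfies condition P, it is classified as X1): it carries flag K.
By R6 (it carries flag K): it is classified as L1.

Yes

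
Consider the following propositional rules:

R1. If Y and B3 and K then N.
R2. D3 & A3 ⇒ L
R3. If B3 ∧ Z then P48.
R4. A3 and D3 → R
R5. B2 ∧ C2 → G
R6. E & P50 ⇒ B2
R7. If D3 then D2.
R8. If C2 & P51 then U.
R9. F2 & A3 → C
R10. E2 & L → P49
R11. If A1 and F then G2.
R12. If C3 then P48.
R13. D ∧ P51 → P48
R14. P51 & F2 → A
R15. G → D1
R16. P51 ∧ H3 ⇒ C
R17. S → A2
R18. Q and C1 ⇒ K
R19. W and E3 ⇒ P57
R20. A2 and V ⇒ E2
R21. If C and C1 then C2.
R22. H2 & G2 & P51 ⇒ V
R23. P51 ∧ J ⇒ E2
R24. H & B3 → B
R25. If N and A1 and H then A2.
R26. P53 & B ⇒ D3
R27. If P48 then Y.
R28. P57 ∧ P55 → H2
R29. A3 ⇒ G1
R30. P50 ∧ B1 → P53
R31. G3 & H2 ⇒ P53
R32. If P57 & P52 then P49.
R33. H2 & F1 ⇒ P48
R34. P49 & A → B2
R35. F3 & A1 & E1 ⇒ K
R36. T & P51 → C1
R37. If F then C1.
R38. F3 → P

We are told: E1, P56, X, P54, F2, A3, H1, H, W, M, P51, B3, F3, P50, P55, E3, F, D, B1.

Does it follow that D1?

No

Forward chaining from the given facts derives: C, P48, A, P57, B, Y, H2, G1, P53, C1, P, C2, D3, L, R, D2, U.
The only rule concluding D1 is R15, which needs G; that is never established.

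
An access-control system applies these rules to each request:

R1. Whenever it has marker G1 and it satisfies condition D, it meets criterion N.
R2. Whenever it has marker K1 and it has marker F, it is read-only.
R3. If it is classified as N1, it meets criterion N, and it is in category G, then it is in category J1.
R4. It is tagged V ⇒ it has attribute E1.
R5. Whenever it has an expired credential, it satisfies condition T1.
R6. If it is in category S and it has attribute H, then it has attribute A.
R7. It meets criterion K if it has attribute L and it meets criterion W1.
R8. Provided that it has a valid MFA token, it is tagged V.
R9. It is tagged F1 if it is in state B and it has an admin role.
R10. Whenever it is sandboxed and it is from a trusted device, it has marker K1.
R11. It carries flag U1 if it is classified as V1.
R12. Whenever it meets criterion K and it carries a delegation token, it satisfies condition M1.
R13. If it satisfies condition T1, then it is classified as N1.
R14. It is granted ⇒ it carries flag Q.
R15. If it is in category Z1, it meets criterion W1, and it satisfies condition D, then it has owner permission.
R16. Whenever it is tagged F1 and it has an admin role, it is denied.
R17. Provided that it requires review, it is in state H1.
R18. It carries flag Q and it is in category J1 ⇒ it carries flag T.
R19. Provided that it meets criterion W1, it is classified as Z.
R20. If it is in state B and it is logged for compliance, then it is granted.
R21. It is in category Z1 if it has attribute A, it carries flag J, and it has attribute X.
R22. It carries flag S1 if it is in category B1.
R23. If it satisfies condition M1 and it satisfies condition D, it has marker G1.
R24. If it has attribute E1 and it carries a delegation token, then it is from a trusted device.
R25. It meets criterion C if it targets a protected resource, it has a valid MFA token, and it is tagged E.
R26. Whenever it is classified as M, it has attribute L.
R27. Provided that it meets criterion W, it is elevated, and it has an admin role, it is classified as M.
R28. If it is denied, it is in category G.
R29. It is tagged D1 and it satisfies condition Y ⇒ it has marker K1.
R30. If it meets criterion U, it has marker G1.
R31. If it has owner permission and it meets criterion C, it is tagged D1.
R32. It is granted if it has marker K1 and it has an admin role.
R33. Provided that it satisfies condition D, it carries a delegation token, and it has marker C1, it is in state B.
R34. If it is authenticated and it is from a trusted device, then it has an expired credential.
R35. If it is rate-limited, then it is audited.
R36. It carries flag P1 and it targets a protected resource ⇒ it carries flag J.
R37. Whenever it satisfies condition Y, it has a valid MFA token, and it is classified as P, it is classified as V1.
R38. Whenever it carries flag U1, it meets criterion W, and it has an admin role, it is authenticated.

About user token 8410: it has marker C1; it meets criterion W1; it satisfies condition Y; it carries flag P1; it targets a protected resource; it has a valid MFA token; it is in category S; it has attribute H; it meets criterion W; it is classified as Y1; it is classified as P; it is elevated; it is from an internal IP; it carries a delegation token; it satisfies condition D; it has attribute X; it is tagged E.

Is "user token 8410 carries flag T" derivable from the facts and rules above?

No

Forward chaining from the given facts derives: has attribute A, is tagged V, is classified as Z, meets criterion C, is in state B, carries flag J, is classified as V1, has attribute E1, carries flag U1, is in category Z1, is from a trusted device, has owner permission, is tagged D1, has marker K1.
The only rule concluding "it carries flag T" is R18, which needs "it carries flag Q"; that is never established.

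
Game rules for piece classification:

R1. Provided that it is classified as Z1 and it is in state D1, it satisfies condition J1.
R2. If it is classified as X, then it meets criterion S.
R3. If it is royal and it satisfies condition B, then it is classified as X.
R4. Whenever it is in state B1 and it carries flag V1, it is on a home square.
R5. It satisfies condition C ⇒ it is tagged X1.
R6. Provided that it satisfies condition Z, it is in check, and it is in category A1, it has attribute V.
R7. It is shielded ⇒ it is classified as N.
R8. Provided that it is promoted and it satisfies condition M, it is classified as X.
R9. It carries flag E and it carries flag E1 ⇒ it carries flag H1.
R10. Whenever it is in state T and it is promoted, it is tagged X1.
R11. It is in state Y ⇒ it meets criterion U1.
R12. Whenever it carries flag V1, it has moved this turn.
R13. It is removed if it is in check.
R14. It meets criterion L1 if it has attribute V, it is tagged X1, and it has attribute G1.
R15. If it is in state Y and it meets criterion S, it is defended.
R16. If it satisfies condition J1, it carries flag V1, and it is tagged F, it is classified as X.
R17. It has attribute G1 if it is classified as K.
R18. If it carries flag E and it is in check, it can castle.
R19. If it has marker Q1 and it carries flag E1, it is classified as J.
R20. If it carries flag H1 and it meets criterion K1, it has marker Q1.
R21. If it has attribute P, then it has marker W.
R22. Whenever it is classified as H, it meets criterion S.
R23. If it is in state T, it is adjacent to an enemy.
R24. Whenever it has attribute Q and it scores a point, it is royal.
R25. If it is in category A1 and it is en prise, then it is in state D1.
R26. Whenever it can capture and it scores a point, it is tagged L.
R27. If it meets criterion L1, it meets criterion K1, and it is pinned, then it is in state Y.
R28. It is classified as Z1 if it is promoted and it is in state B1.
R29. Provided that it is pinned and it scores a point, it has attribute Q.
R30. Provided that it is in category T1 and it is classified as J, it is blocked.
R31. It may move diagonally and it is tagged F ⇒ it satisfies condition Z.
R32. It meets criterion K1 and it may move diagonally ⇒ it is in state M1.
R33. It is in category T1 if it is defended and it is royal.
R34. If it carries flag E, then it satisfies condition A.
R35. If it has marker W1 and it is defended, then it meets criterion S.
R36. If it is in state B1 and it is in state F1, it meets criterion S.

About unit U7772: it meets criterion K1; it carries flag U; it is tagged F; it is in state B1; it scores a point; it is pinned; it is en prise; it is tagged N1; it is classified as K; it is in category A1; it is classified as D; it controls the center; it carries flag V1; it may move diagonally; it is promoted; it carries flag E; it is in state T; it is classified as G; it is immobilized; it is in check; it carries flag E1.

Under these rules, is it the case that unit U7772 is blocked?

Yes

By R9 (it carries flag E, it carries flag E1): it carries flag H1.
By R10 (it is in state T, it is promoted): it is tagged X1.
By R17 (it is classified as K): it has attribute G1.
By R20 (it carries flag H1, it meets criterion K1): it has marker Q1.
By R25 (it is in category A1, it is en prise): it is in state D1.
By R28 (it is promoted, it is in state B1): it is classified as Z1.
By R29 (it is pinned, it scores a point): it has attribute Q.
By R31 (it may move diagonally, it is tagged F): it satisfies condition Z.
By R1 (it is classified as Z1, it is in state D1): it satisfies condition J1.
By R6 (it satisfies condition Z, it is in check, it is in category A1): it has attribute V.
By R14 (it has attribute V, it is tagged X1, it has attribute G1): it meets criterion L1.
By R16 (it satisfies condition J1, it carries flag V1, it is tagged F): it is classified as X.
By R19 (it has marker Q1, it carries flag E1): it is classified as J.
By R24 (it has attribute Q, it scores a point): it is royal.
By R27 (it meets criterion L1, it meets criterion K1, it is pinned): it is in state Y.
By R2 (it is classified as X): it meets criterion S.
By R15 (it is in state Y, it meets criterion S): it is defended.
By R33 (it is defended, it is royal): it is in category T1.
By R30 (it is in category T1, it is classified as J): it is blocked.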